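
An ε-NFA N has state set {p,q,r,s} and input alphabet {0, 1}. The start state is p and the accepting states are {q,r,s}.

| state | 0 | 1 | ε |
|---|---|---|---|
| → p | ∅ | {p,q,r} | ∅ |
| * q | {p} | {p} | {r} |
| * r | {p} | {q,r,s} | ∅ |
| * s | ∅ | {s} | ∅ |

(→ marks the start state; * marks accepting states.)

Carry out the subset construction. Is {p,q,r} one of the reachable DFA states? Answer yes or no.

yes

Start state of the DFA: {p} (ε-closure of the NFA start).
{p} --0--> ∅  [new]
{p} --1--> {p,q,r}  [new]
∅ --0--> ∅  [seen]
∅ --1--> ∅  [seen]
{p,q,r} --0--> {p}  [seen]
{p,q,r} --1--> {p,q,r,s}  [new]
{p,q,r,s} --0--> {p}  [seen]
{p,q,r,s} --1--> {p,q,r,s}  [seen]
Reachable DFA states: {p}, ∅, {p,q,r}, {p,q,r,s}.
{p,q,r} is among them.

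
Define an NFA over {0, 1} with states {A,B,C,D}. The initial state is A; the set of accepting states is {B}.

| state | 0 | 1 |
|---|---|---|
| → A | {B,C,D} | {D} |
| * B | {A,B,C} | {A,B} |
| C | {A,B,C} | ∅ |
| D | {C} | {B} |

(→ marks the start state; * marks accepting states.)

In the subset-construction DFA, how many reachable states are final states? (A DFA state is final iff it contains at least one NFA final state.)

6

Start state of the DFA: {A}.
{A} --0--> {B,C,D}  [new]
{A} --1--> {D}  [new]
{B,C,D} --0--> {A,B,C}  [new]
{B,C,D} --1--> {A,B}  [new]
{D} --0--> {C}  [new]
{D} --1--> {B}  [new]
{A,B,C} --0--> {A,B,C,D}  [new]
{A,B,C} --1--> {A,B,D}  [new]
{A,B} --0--> {A,B,C,D}  [seen]
{A,B} --1--> {A,B,D}  [seen]
{C} --0--> {A,B,C}  [seen]
{C} --1--> ∅  [new]
{B} --0--> {A,B,C}  [seen]
{B} --1--> {A,B}  [seen]
{A,B,C,D} --0--> {A,B,C,D}  [seen]
{A,B,C,D} --1--> {A,B,D}  [seen]
{A,B,D} --0--> {A,B,C,D}  [seen]
{A,B,D} --1--> {A,B,D}  [seen]
∅ --0--> ∅  [seen]
∅ --1--> ∅  [seen]
Reachable DFA states: {A}, {B,C,D}, {D}, {A,B,C}, {A,B}, {C}, {B}, {A,B,C,D}, {A,B,D}, ∅.
Accepting DFA states (contain an NFA accepting state): {B,C,D}, {A,B,C}, {A,B}, {B}, {A,B,C,D}, {A,B,D}.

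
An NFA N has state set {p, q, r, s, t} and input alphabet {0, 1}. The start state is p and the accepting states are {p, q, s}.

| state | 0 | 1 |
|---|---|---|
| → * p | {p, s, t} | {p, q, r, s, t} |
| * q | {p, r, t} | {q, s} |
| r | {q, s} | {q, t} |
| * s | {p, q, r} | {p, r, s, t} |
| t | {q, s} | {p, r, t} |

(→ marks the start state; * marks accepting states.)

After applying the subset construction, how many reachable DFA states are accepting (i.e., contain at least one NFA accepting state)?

Start state of the DFA: {p}.
{p} --0--> {p, s, t}  [new]
{p} --1--> {p, q, r, s, t}  [new]
{p, s, t} --0--> {p, q, r, s, t}  [seen]
{p, s, t} --1--> {p, q, r, s, t}  [seen]
{p, q, r, s, t} --0--> {p, q, r, s, t}  [seen]
{p, q, r, s, t} --1--> {p, q, r, s, t}  [seen]
Reachable DFA states: {p}, {p, s, t}, {p, q, r, s, t}.
Accepting DFA states (contain an NFA accepting state): {p}, {p, s, t}, {p, q, r, s, t}.

3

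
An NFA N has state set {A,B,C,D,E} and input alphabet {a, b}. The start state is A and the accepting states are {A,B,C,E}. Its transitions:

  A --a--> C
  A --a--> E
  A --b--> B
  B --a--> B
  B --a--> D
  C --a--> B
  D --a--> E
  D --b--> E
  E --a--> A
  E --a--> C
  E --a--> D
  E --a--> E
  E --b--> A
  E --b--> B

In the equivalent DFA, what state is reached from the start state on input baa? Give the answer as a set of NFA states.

{B,D,E}

Start: {A}.
δ(A,b) = {B}.
Union: {B}.
After b: {B}.
δ(B,a) = {B,D}.
Union: {B,D}.
After a: {B,D}.
δ(B,a) = {B,D}; δ(D,a) = {E}.
Union: {B,D,E}.
After a: {B,D,E}.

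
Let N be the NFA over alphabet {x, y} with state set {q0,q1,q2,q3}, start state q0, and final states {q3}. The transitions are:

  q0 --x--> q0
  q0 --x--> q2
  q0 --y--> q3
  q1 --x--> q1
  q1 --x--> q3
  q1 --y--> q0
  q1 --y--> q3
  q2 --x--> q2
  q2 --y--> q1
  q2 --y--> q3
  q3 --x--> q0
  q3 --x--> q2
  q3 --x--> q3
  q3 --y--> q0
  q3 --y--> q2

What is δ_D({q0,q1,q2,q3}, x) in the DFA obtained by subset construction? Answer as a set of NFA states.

δ(q0,x) = {q0,q2}; δ(q1,x) = {q1,q3}; δ(q2,x) = {q2}; δ(q3,x) = {q0,q2,q3}.
Union: {q0,q1,q2,q3}.

{q0,q1,q2,q3}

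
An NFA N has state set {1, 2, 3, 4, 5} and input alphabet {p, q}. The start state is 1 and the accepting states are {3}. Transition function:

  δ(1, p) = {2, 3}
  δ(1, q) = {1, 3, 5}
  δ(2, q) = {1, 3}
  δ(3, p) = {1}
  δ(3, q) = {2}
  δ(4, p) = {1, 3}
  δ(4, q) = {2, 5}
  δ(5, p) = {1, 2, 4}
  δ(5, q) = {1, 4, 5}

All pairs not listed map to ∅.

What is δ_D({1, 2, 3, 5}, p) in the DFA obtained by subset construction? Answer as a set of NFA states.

{1, 2, 3, 4}

δ(1,p) = {2, 3}; δ(2,p) = ∅; δ(3,p) = {1}; δ(5,p) = {1, 2, 4}.
Union: {1, 2, 3, 4}.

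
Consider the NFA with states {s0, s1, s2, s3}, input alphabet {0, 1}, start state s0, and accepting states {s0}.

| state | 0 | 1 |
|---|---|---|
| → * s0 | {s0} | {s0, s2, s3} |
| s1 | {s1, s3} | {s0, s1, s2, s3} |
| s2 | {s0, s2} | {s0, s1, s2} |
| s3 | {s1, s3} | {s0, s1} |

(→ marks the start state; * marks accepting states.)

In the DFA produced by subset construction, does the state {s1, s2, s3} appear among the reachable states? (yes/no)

no

Start state of the DFA: {s0}.
{s0} --0--> {s0}  [seen]
{s0} --1--> {s0, s2, s3}  [new]
{s0, s2, s3} --0--> {s0, s1, s2, s3}  [new]
{s0, s2, s3} --1--> {s0, s1, s2, s3}  [seen]
{s0, s1, s2, s3} --0--> {s0, s1, s2, s3}  [seen]
{s0, s1, s2, s3} --1--> {s0, s1, s2, s3}  [seen]
Reachable DFA states: {s0}, {s0, s2, s3}, {s0, s1, s2, s3}.
{s1, s2, s3} is not among them.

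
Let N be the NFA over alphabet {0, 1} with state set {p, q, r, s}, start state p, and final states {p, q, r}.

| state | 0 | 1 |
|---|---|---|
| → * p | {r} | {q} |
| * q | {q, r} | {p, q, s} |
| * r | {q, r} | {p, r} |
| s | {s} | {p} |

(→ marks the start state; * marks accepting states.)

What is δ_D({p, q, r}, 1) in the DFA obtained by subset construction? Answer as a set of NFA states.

δ(p,1) = {q}; δ(q,1) = {p, q, s}; δ(r,1) = {p, r}.
Union: {p, q, r, s}.

{p, q, r, s}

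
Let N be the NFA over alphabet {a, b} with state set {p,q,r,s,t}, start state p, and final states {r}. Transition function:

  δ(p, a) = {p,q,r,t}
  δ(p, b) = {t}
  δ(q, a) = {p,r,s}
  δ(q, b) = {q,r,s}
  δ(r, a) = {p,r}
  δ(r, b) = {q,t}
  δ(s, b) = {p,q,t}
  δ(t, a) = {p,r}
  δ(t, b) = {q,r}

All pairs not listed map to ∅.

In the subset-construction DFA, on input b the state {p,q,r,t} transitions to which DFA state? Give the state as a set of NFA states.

δ(p,b) = {t}; δ(q,b) = {q,r,s}; δ(r,b) = {q,t}; δ(t,b) = {q,r}.
Union: {q,r,s,t}.

{q,r,s,t}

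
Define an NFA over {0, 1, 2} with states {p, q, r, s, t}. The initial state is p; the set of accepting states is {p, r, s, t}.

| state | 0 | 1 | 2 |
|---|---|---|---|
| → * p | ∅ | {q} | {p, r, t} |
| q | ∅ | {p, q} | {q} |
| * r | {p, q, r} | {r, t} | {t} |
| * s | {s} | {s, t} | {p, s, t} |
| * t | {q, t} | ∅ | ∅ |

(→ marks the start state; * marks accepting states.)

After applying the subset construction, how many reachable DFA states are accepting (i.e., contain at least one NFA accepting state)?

6

Start state of the DFA: {p}.
{p} --0--> ∅  [new]
{p} --1--> {q}  [new]
{p} --2--> {p, r, t}  [new]
∅ --0--> ∅  [seen]
∅ --1--> ∅  [seen]
∅ --2--> ∅  [seen]
{q} --0--> ∅  [seen]
{q} --1--> {p, q}  [new]
{q} --2--> {q}  [seen]
{p, r, t} --0--> {p, q, r, t}  [new]
{p, r, t} --1--> {q, r, t}  [new]
{p, r, t} --2--> {p, r, t}  [seen]
{p, q} --0--> ∅  [seen]
{p, q} --1--> {p, q}  [seen]
{p, q} --2--> {p, q, r, t}  [seen]
{p, q, r, t} --0--> {p, q, r, t}  [seen]
{p, q, r, t} --1--> {p, q, r, t}  [seen]
{p, q, r, t} --2--> {p, q, r, t}  [seen]
{q, r, t} --0--> {p, q, r, t}  [seen]
{q, r, t} --1--> {p, q, r, t}  [seen]
{q, r, t} --2--> {q, t}  [new]
{q, t} --0--> {q, t}  [seen]
{q, t} --1--> {p, q}  [seen]
{q, t} --2--> {q}  [seen]
Reachable DFA states: {p}, ∅, {q}, {p, r, t}, {p, q}, {p, q, r, t}, {q, r, t}, {q, t}.
Accepting DFA states (contain an NFA accepting state): {p}, {p, r, t}, {p, q}, {p, q, r, t}, {q, r, t}, {q, t}.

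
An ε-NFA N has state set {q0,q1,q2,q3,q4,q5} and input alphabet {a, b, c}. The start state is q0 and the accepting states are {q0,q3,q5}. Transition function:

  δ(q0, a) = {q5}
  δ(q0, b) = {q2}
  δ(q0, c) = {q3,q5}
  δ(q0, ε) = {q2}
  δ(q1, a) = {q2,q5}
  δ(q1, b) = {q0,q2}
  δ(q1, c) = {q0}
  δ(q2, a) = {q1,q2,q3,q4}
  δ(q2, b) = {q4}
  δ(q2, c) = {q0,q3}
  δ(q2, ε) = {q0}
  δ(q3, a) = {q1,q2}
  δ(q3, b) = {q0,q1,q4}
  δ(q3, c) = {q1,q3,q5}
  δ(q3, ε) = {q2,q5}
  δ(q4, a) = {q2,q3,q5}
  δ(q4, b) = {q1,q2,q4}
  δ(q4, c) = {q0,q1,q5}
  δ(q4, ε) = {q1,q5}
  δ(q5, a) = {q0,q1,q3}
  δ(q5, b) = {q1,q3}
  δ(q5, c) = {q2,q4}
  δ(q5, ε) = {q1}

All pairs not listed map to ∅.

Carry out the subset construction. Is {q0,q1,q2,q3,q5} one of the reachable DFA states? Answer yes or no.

Start state of the DFA: {q0,q2} (ε-closure of the NFA start).
{q0,q2} --a--> {q0,q1,q2,q3,q4,q5}  [new]
{q0,q2} --b--> {q0,q1,q2,q4,q5}  [new]
{q0,q2} --c--> {q0,q1,q2,q3,q5}  [new]
{q0,q1,q2,q3,q4,q5} --a--> {q0,q1,q2,q3,q4,q5}  [seen]
{q0,q1,q2,q3,q4,q5} --b--> {q0,q1,q2,q3,q4,q5}  [seen]
{q0,q1,q2,q3,q4,q5} --c--> {q0,q1,q2,q3,q4,q5}  [seen]
{q0,q1,q2,q4,q5} --a--> {q0,q1,q2,q3,q4,q5}  [seen]
{q0,q1,q2,q4,q5} --b--> {q0,q1,q2,q3,q4,q5}  [seen]
{q0,q1,q2,q4,q5} --c--> {q0,q1,q2,q3,q4,q5}  [seen]
{q0,q1,q2,q3,q5} --a--> {q0,q1,q2,q3,q4,q5}  [seen]
{q0,q1,q2,q3,q5} --b--> {q0,q1,q2,q3,q4,q5}  [seen]
{q0,q1,q2,q3,q5} --c--> {q0,q1,q2,q3,q4,q5}  [seen]
Reachable DFA states: {q0,q2}, {q0,q1,q2,q3,q4,q5}, {q0,q1,q2,q4,q5}, {q0,q1,q2,q3,q5}.
{q0,q1,q2,q3,q5} is among them.

yes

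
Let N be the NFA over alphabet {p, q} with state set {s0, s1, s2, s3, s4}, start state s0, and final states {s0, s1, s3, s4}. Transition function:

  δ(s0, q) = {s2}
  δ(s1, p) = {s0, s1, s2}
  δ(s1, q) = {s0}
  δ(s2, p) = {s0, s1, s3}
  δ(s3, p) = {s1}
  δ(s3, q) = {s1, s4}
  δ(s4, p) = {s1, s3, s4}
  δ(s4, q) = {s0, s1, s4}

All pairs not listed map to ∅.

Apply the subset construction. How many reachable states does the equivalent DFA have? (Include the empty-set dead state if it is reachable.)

Start state of the DFA: {s0}.
{s0} --p--> ∅  [new]
{s0} --q--> {s2}  [new]
∅ --p--> ∅  [seen]
∅ --q--> ∅  [seen]
{s2} --p--> {s0, s1, s3}  [new]
{s2} --q--> ∅  [seen]
{s0, s1, s3} --p--> {s0, s1, s2}  [new]
{s0, s1, s3} --q--> {s0, s1, s2, s4}  [new]
{s0, s1, s2} --p--> {s0, s1, s2, s3}  [new]
{s0, s1, s2} --q--> {s0, s2}  [new]
{s0, s1, s2, s4} --p--> {s0, s1, s2, s3, s4}  [new]
{s0, s1, s2, s4} --q--> {s0, s1, s2, s4}  [seen]
{s0, s1, s2, s3} --p--> {s0, s1, s2, s3}  [seen]
{s0, s1, s2, s3} --q--> {s0, s1, s2, s4}  [seen]
{s0, s2} --p--> {s0, s1, s3}  [seen]
{s0, s2} --q--> {s2}  [seen]
{s0, s1, s2, s3, s4} --p--> {s0, s1, s2, s3, s4}  [seen]
{s0, s1, s2, s3, s4} --q--> {s0, s1, s2, s4}  [seen]
Reachable DFA states: {s0}, ∅, {s2}, {s0, s1, s3}, {s0, s1, s2}, {s0, s1, s2, s4}, {s0, s1, s2, s3}, {s0, s2}, {s0, s1, s2, s3, s4}.

9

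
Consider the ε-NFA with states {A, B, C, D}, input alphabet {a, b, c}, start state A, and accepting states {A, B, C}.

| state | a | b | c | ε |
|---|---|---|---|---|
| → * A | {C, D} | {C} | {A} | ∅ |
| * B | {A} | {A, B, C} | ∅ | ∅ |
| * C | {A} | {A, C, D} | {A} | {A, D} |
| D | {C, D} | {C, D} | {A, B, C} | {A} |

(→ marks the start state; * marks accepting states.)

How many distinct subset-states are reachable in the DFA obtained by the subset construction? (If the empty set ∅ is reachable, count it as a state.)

3

Start state of the DFA: {A} (ε-closure of the NFA start).
{A} --a--> {A, C, D}  [new]
{A} --b--> {A, C, D}  [seen]
{A} --c--> {A}  [seen]
{A, C, D} --a--> {A, C, D}  [seen]
{A, C, D} --b--> {A, C, D}  [seen]
{A, C, D} --c--> {A, B, C, D}  [new]
{A, B, C, D} --a--> {A, C, D}  [seen]
{A, B, C, D} --b--> {A, B, C, D}  [seen]
{A, B, C, D} --c--> {A, B, C, D}  [seen]
Reachable DFA states: {A}, {A, C, D}, {A, B, C, D}.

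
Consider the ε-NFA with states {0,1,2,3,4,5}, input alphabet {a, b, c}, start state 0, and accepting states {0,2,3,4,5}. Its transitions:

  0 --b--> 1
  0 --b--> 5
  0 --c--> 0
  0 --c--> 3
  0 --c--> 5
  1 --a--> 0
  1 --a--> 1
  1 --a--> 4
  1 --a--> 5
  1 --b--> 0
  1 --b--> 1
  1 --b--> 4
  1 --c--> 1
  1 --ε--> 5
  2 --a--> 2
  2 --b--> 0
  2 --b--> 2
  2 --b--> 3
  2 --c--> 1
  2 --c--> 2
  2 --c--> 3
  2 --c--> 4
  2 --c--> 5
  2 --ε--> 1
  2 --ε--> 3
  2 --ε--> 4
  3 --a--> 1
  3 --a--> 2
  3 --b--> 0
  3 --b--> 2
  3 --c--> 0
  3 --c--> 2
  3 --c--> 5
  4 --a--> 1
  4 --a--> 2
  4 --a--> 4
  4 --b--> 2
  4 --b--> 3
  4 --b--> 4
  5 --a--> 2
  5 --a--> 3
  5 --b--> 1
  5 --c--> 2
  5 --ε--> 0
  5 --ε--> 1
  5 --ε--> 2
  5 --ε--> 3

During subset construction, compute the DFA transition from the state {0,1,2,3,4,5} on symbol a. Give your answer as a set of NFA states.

{0,1,2,3,4,5}

δ(0,a) = ∅; δ(1,a) = {0,1,4,5}; δ(2,a) = {2}; δ(3,a) = {1,2}; δ(4,a) = {1,2,4}; δ(5,a) = {2,3}.
Union: {0,1,2,3,4,5}.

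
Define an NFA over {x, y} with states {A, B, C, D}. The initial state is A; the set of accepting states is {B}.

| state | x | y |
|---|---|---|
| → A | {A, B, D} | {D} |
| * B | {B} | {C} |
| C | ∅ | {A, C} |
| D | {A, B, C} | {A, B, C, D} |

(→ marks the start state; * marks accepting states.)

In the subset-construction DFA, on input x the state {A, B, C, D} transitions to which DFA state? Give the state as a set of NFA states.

δ(A,x) = {A, B, D}; δ(B,x) = {B}; δ(C,x) = ∅; δ(D,x) = {A, B, C}.
Union: {A, B, C, D}.

{A, B, C, D}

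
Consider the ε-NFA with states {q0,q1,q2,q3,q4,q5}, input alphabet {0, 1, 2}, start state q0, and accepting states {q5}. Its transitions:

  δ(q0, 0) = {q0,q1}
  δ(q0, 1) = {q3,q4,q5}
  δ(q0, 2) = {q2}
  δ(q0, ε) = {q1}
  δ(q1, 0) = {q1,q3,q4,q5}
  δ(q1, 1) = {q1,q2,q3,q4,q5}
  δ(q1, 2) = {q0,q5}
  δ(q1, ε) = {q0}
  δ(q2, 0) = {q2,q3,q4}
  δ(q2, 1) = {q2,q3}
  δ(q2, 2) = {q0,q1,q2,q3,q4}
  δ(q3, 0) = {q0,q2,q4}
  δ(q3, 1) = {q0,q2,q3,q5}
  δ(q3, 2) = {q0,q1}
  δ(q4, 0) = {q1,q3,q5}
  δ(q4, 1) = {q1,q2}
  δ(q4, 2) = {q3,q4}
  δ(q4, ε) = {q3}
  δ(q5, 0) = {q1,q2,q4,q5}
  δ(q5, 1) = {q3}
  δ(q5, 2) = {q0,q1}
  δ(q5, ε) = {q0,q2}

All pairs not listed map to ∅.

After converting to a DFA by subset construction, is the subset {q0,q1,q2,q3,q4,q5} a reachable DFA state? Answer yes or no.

Start state of the DFA: {q0,q1} (ε-closure of the NFA start).
{q0,q1} --0--> {q0,q1,q2,q3,q4,q5}  [new]
{q0,q1} --1--> {q0,q1,q2,q3,q4,q5}  [seen]
{q0,q1} --2--> {q0,q1,q2,q5}  [new]
{q0,q1,q2,q3,q4,q5} --0--> {q0,q1,q2,q3,q4,q5}  [seen]
{q0,q1,q2,q3,q4,q5} --1--> {q0,q1,q2,q3,q4,q5}  [seen]
{q0,q1,q2,q3,q4,q5} --2--> {q0,q1,q2,q3,q4,q5}  [seen]
{q0,q1,q2,q5} --0--> {q0,q1,q2,q3,q4,q5}  [seen]
{q0,q1,q2,q5} --1--> {q0,q1,q2,q3,q4,q5}  [seen]
{q0,q1,q2,q5} --2--> {q0,q1,q2,q3,q4,q5}  [seen]
Reachable DFA states: {q0,q1}, {q0,q1,q2,q3,q4,q5}, {q0,q1,q2,q5}.
{q0,q1,q2,q3,q4,q5} is among them.

yes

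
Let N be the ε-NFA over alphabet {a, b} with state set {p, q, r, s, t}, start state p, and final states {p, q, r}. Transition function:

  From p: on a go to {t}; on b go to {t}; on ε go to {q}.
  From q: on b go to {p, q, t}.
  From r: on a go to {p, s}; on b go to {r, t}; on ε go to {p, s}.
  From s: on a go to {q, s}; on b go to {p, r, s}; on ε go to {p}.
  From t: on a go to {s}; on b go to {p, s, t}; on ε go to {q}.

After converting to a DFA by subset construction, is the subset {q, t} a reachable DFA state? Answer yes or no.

yes

Start state of the DFA: {p, q} (ε-closure of the NFA start).
{p, q} --a--> {q, t}  [new]
{p, q} --b--> {p, q, t}  [new]
{q, t} --a--> {p, q, s}  [new]
{q, t} --b--> {p, q, s, t}  [new]
{p, q, t} --a--> {p, q, s, t}  [seen]
{p, q, t} --b--> {p, q, s, t}  [seen]
{p, q, s} --a--> {p, q, s, t}  [seen]
{p, q, s} --b--> {p, q, r, s, t}  [new]
{p, q, s, t} --a--> {p, q, s, t}  [seen]
{p, q, s, t} --b--> {p, q, r, s, t}  [seen]
{p, q, r, s, t} --a--> {p, q, s, t}  [seen]
{p, q, r, s, t} --b--> {p, q, r, s, t}  [seen]
Reachable DFA states: {p, q}, {q, t}, {p, q, t}, {p, q, s}, {p, q, s, t}, {p, q, r, s, t}.
{q, t} is among them.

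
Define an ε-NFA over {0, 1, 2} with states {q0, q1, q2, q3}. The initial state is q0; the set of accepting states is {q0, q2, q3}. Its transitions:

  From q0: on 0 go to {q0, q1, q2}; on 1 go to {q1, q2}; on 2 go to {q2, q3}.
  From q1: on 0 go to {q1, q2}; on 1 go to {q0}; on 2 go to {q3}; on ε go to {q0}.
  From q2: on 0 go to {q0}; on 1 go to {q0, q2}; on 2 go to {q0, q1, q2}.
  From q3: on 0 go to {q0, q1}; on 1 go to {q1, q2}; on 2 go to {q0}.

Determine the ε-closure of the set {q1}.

Begin with {q1}.
q1 →ε {q0}; add q0.
ε-closure = {q0, q1}.

{q0, q1}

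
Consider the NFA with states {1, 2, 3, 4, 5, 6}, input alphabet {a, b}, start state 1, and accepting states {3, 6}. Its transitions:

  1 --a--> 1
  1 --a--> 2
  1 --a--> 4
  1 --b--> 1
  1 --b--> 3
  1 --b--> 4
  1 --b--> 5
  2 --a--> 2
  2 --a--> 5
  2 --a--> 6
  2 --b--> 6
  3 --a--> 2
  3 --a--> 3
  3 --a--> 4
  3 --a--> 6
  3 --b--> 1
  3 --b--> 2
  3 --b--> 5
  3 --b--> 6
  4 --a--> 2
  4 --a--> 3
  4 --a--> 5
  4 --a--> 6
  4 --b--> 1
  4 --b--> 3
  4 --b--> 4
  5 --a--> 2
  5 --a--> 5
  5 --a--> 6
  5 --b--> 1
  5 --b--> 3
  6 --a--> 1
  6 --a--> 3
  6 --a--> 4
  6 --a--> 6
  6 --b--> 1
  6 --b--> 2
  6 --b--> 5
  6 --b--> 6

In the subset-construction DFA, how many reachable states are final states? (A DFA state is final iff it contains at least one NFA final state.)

Start state of the DFA: {1}.
{1} --a--> {1, 2, 4}  [new]
{1} --b--> {1, 3, 4, 5}  [new]
{1, 2, 4} --a--> {1, 2, 3, 4, 5, 6}  [new]
{1, 2, 4} --b--> {1, 3, 4, 5, 6}  [new]
{1, 3, 4, 5} --a--> {1, 2, 3, 4, 5, 6}  [seen]
{1, 3, 4, 5} --b--> {1, 2, 3, 4, 5, 6}  [seen]
{1, 2, 3, 4, 5, 6} --a--> {1, 2, 3, 4, 5, 6}  [seen]
{1, 2, 3, 4, 5, 6} --b--> {1, 2, 3, 4, 5, 6}  [seen]
{1, 3, 4, 5, 6} --a--> {1, 2, 3, 4, 5, 6}  [seen]
{1, 3, 4, 5, 6} --b--> {1, 2, 3, 4, 5, 6}  [seen]
Reachable DFA states: {1}, {1, 2, 4}, {1, 3, 4, 5}, {1, 2, 3, 4, 5, 6}, {1, 3, 4, 5, 6}.
Accepting DFA states (contain an NFA accepting state): {1, 3, 4, 5}, {1, 2, 3, 4, 5, 6}, {1, 3, 4, 5, 6}.

3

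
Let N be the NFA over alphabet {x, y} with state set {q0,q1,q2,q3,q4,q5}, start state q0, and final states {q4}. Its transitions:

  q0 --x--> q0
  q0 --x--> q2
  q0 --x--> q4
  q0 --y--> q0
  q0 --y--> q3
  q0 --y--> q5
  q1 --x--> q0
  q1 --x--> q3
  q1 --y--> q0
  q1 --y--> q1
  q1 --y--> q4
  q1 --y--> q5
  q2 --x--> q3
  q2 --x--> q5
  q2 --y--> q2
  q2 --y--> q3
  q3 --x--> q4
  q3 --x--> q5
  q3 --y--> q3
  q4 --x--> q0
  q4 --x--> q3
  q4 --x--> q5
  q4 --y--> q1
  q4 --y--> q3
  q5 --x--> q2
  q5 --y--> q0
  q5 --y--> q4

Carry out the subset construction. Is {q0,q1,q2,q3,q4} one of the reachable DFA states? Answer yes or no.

Start state of the DFA: {q0}.
{q0} --x--> {q0,q2,q4}  [new]
{q0} --y--> {q0,q3,q5}  [new]
{q0,q2,q4} --x--> {q0,q2,q3,q4,q5}  [new]
{q0,q2,q4} --y--> {q0,q1,q2,q3,q5}  [new]
{q0,q3,q5} --x--> {q0,q2,q4,q5}  [new]
{q0,q3,q5} --y--> {q0,q3,q4,q5}  [new]
{q0,q2,q3,q4,q5} --x--> {q0,q2,q3,q4,q5}  [seen]
{q0,q2,q3,q4,q5} --y--> {q0,q1,q2,q3,q4,q5}  [new]
{q0,q1,q2,q3,q5} --x--> {q0,q2,q3,q4,q5}  [seen]
{q0,q1,q2,q3,q5} --y--> {q0,q1,q2,q3,q4,q5}  [seen]
{q0,q2,q4,q5} --x--> {q0,q2,q3,q4,q5}  [seen]
{q0,q2,q4,q5} --y--> {q0,q1,q2,q3,q4,q5}  [seen]
{q0,q3,q4,q5} --x--> {q0,q2,q3,q4,q5}  [seen]
{q0,q3,q4,q5} --y--> {q0,q1,q3,q4,q5}  [new]
{q0,q1,q2,q3,q4,q5} --x--> {q0,q2,q3,q4,q5}  [seen]
{q0,q1,q2,q3,q4,q5} --y--> {q0,q1,q2,q3,q4,q5}  [seen]
{q0,q1,q3,q4,q5} --x--> {q0,q2,q3,q4,q5}  [seen]
{q0,q1,q3,q4,q5} --y--> {q0,q1,q3,q4,q5}  [seen]
Reachable DFA states: {q0}, {q0,q2,q4}, {q0,q3,q5}, {q0,q2,q3,q4,q5}, {q0,q1,q2,q3,q5}, {q0,q2,q4,q5}, {q0,q3,q4,q5}, {q0,q1,q2,q3,q4,q5}, {q0,q1,q3,q4,q5}.
{q0,q1,q2,q3,q4} is not among them.

no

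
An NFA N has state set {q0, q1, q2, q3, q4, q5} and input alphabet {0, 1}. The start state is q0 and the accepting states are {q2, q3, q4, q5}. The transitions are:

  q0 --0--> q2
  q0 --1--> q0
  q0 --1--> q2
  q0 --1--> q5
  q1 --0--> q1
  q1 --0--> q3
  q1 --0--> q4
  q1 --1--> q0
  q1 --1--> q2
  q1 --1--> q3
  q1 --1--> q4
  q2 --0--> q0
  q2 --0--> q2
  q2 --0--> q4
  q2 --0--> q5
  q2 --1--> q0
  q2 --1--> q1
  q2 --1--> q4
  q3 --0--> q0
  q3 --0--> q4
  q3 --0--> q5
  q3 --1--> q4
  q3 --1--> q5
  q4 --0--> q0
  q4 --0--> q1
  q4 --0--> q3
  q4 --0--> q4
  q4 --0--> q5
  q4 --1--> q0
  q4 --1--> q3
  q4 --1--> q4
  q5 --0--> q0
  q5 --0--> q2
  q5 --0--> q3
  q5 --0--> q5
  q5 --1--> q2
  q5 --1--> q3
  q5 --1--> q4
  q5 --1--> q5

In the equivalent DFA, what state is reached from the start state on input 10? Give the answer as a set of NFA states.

{q0, q2, q3, q4, q5}

Start: {q0}.
δ(q0,1) = {q0, q2, q5}.
Union: {q0, q2, q5}.
After 1: {q0, q2, q5}.
δ(q0,0) = {q2}; δ(q2,0) = {q0, q2, q4, q5}; δ(q5,0) = {q0, q2, q3, q5}.
Union: {q0, q2, q3, q4, q5}.
After 0: {q0, q2, q3, q4, q5}.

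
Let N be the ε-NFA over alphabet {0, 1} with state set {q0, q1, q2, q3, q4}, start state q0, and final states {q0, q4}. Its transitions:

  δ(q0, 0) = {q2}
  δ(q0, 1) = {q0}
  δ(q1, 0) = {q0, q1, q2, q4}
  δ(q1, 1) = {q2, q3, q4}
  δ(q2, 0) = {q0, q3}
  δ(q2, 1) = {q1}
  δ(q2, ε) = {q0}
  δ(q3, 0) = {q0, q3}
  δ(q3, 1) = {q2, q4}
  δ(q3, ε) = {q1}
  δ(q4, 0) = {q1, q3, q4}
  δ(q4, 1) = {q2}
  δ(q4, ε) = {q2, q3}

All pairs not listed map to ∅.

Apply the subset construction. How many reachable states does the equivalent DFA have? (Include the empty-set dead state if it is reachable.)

5

Start state of the DFA: {q0} (ε-closure of the NFA start).
{q0} --0--> {q0, q2}  [new]
{q0} --1--> {q0}  [seen]
{q0, q2} --0--> {q0, q1, q2, q3}  [new]
{q0, q2} --1--> {q0, q1}  [new]
{q0, q1, q2, q3} --0--> {q0, q1, q2, q3, q4}  [new]
{q0, q1, q2, q3} --1--> {q0, q1, q2, q3, q4}  [seen]
{q0, q1} --0--> {q0, q1, q2, q3, q4}  [seen]
{q0, q1} --1--> {q0, q1, q2, q3, q4}  [seen]
{q0, q1, q2, q3, q4} --0--> {q0, q1, q2, q3, q4}  [seen]
{q0, q1, q2, q3, q4} --1--> {q0, q1, q2, q3, q4}  [seen]
Reachable DFA states: {q0}, {q0, q2}, {q0, q1, q2, q3}, {q0, q1}, {q0, q1, q2, q3, q4}.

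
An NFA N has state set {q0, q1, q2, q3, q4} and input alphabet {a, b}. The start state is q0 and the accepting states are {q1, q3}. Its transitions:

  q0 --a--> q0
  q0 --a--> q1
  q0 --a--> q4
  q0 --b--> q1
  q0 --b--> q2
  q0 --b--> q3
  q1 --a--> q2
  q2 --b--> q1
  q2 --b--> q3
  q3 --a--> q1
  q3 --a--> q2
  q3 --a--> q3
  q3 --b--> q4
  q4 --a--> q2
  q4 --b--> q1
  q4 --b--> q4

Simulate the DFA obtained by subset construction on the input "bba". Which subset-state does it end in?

Start: {q0}.
δ(q0,b) = {q1, q2, q3}.
Union: {q1, q2, q3}.
After b: {q1, q2, q3}.
δ(q1,b) = ∅; δ(q2,b) = {q1, q3}; δ(q3,b) = {q4}.
Union: {q1, q3, q4}.
After b: {q1, q3, q4}.
δ(q1,a) = {q2}; δ(q3,a) = {q1, q2, q3}; δ(q4,a) = {q2}.
Union: {q1, q2, q3}.
After a: {q1, q2, q3}.

{q1, q2, q3}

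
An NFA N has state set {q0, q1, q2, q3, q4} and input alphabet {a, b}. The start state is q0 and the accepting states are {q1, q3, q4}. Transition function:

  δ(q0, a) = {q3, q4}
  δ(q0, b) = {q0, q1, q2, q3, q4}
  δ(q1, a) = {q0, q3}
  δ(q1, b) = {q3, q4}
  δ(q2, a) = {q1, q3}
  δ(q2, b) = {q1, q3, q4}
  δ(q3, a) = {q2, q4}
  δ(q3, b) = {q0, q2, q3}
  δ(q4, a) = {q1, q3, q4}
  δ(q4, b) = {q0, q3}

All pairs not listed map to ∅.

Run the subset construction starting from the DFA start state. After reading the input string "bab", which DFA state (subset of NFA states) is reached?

Start: {q0}.
δ(q0,b) = {q0, q1, q2, q3, q4}.
Union: {q0, q1, q2, q3, q4}.
After b: {q0, q1, q2, q3, q4}.
δ(q0,a) = {q3, q4}; δ(q1,a) = {q0, q3}; δ(q2,a) = {q1, q3}; δ(q3,a) = {q2, q4}; δ(q4,a) = {q1, q3, q4}.
Union: {q0, q1, q2, q3, q4}.
After a: {q0, q1, q2, q3, q4}.
δ(q0,b) = {q0, q1, q2, q3, q4}; δ(q1,b) = {q3, q4}; δ(q2,b) = {q1, q3, q4}; δ(q3,b) = {q0, q2, q3}; δ(q4,b) = {q0, q3}.
Union: {q0, q1, q2, q3, q4}.
After b: {q0, q1, q2, q3, q4}.

{q0, q1, q2, q3, q4}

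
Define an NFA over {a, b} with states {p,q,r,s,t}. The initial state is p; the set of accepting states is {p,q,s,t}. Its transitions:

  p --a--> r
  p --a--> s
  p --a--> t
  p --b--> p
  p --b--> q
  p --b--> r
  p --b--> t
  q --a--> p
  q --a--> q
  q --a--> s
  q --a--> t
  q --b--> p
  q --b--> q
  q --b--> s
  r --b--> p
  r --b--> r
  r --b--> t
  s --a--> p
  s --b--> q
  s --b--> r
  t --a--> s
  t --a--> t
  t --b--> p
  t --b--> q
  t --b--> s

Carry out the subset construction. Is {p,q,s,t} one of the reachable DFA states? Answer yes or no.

no

Start state of the DFA: {p}.
{p} --a--> {r,s,t}  [new]
{p} --b--> {p,q,r,t}  [new]
{r,s,t} --a--> {p,s,t}  [new]
{r,s,t} --b--> {p,q,r,s,t}  [new]
{p,q,r,t} --a--> {p,q,r,s,t}  [seen]
{p,q,r,t} --b--> {p,q,r,s,t}  [seen]
{p,s,t} --a--> {p,r,s,t}  [new]
{p,s,t} --b--> {p,q,r,s,t}  [seen]
{p,q,r,s,t} --a--> {p,q,r,s,t}  [seen]
{p,q,r,s,t} --b--> {p,q,r,s,t}  [seen]
{p,r,s,t} --a--> {p,r,s,t}  [seen]
{p,r,s,t} --b--> {p,q,r,s,t}  [seen]
Reachable DFA states: {p}, {r,s,t}, {p,q,r,t}, {p,s,t}, {p,q,r,s,t}, {p,r,s,t}.
{p,q,s,t} is not among them.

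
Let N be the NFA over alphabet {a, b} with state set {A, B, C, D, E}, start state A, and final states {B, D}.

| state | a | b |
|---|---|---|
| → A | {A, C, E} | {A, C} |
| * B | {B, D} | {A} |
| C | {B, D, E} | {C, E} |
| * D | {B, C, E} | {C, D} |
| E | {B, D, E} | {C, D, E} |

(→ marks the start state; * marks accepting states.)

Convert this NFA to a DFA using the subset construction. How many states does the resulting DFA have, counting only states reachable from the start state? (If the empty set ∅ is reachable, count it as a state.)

5

Start state of the DFA: {A}.
{A} --a--> {A, C, E}  [new]
{A} --b--> {A, C}  [new]
{A, C, E} --a--> {A, B, C, D, E}  [new]
{A, C, E} --b--> {A, C, D, E}  [new]
{A, C} --a--> {A, B, C, D, E}  [seen]
{A, C} --b--> {A, C, E}  [seen]
{A, B, C, D, E} --a--> {A, B, C, D, E}  [seen]
{A, B, C, D, E} --b--> {A, C, D, E}  [seen]
{A, C, D, E} --a--> {A, B, C, D, E}  [seen]
{A, C, D, E} --b--> {A, C, D, E}  [seen]
Reachable DFA states: {A}, {A, C, E}, {A, C}, {A, B, C, D, E}, {A, C, D, E}.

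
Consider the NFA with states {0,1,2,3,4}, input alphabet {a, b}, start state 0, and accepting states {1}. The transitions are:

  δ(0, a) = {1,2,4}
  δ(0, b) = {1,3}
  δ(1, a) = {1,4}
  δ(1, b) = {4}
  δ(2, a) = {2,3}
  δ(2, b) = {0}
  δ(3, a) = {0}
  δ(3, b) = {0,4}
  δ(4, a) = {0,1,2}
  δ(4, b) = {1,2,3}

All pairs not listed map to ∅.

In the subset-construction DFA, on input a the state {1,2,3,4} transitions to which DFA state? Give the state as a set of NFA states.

{0,1,2,3,4}

δ(1,a) = {1,4}; δ(2,a) = {2,3}; δ(3,a) = {0}; δ(4,a) = {0,1,2}.
Union: {0,1,2,3,4}.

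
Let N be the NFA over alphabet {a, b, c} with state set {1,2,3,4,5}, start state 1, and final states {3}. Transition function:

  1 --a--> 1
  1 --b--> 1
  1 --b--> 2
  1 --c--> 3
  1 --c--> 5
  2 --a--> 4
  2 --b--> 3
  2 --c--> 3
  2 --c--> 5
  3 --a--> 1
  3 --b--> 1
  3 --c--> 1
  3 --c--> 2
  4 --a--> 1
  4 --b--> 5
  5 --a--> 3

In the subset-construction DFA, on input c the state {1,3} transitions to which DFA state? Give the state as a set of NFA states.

δ(1,c) = {3,5}; δ(3,c) = {1,2}.
Union: {1,2,3,5}.

{1,2,3,5}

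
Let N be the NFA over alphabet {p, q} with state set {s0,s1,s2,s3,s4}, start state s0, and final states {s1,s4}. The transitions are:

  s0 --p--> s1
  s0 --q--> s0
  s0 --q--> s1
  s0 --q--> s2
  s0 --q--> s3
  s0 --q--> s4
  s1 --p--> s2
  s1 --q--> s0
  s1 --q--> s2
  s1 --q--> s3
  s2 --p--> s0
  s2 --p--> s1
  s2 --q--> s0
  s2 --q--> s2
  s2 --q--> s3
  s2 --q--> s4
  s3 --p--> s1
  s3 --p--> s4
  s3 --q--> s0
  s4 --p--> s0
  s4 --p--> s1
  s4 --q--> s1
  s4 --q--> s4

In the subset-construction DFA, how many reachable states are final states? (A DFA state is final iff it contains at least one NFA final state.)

Start state of the DFA: {s0}.
{s0} --p--> {s1}  [new]
{s0} --q--> {s0,s1,s2,s3,s4}  [new]
{s1} --p--> {s2}  [new]
{s1} --q--> {s0,s2,s3}  [new]
{s0,s1,s2,s3,s4} --p--> {s0,s1,s2,s4}  [new]
{s0,s1,s2,s3,s4} --q--> {s0,s1,s2,s3,s4}  [seen]
{s2} --p--> {s0,s1}  [new]
{s2} --q--> {s0,s2,s3,s4}  [new]
{s0,s2,s3} --p--> {s0,s1,s4}  [new]
{s0,s2,s3} --q--> {s0,s1,s2,s3,s4}  [seen]
{s0,s1,s2,s4} --p--> {s0,s1,s2}  [new]
{s0,s1,s2,s4} --q--> {s0,s1,s2,s3,s4}  [seen]
{s0,s1} --p--> {s1,s2}  [new]
{s0,s1} --q--> {s0,s1,s2,s3,s4}  [seen]
{s0,s2,s3,s4} --p--> {s0,s1,s4}  [seen]
{s0,s2,s3,s4} --q--> {s0,s1,s2,s3,s4}  [seen]
{s0,s1,s4} --p--> {s0,s1,s2}  [seen]
{s0,s1,s4} --q--> {s0,s1,s2,s3,s4}  [seen]
{s0,s1,s2} --p--> {s0,s1,s2}  [seen]
{s0,s1,s2} --q--> {s0,s1,s2,s3,s4}  [seen]
{s1,s2} --p--> {s0,s1,s2}  [seen]
{s1,s2} --q--> {s0,s2,s3,s4}  [seen]
Reachable DFA states: {s0}, {s1}, {s0,s1,s2,s3,s4}, {s2}, {s0,s2,s3}, {s0,s1,s2,s4}, {s0,s1}, {s0,s2,s3,s4}, {s0,s1,s4}, {s0,s1,s2}, {s1,s2}.
Accepting DFA states (contain an NFA accepting state): {s1}, {s0,s1,s2,s3,s4}, {s0,s1,s2,s4}, {s0,s1}, {s0,s2,s3,s4}, {s0,s1,s4}, {s0,s1,s2}, {s1,s2}.

8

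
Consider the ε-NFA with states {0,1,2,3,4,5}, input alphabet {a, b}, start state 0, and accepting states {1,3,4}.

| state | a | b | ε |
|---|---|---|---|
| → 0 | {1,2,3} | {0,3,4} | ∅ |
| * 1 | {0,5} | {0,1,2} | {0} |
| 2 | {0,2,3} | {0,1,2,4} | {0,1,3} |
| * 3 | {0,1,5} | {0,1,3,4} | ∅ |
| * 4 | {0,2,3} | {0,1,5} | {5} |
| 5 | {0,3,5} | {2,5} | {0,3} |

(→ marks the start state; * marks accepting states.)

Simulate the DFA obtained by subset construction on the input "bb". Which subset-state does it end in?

{0,1,2,3,4,5}

Start: {0}.
δ(0,b) = {0,3,4}.
Union: {0,3,4}.
ε-closure gives {0,3,4,5}.
After b: {0,3,4,5}.
δ(0,b) = {0,3,4}; δ(3,b) = {0,1,3,4}; δ(4,b) = {0,1,5}; δ(5,b) = {2,5}.
Union: {0,1,2,3,4,5}.
After b: {0,1,2,3,4,5}.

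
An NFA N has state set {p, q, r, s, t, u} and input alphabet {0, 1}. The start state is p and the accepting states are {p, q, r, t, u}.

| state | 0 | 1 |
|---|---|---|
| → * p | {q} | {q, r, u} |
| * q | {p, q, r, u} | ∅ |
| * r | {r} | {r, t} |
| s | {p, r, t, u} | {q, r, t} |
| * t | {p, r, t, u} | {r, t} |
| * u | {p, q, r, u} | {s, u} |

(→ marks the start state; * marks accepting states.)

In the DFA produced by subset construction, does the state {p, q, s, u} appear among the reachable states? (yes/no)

no

Start state of the DFA: {p}.
{p} --0--> {q}  [new]
{p} --1--> {q, r, u}  [new]
{q} --0--> {p, q, r, u}  [new]
{q} --1--> ∅  [new]
{q, r, u} --0--> {p, q, r, u}  [seen]
{q, r, u} --1--> {r, s, t, u}  [new]
{p, q, r, u} --0--> {p, q, r, u}  [seen]
{p, q, r, u} --1--> {q, r, s, t, u}  [new]
∅ --0--> ∅  [seen]
∅ --1--> ∅  [seen]
{r, s, t, u} --0--> {p, q, r, t, u}  [new]
{r, s, t, u} --1--> {q, r, s, t, u}  [seen]
{q, r, s, t, u} --0--> {p, q, r, t, u}  [seen]
{q, r, s, t, u} --1--> {q, r, s, t, u}  [seen]
{p, q, r, t, u} --0--> {p, q, r, t, u}  [seen]
{p, q, r, t, u} --1--> {q, r, s, t, u}  [seen]
Reachable DFA states: {p}, {q}, {q, r, u}, {p, q, r, u}, ∅, {r, s, t, u}, {q, r, s, t, u}, {p, q, r, t, u}.
{p, q, s, u} is not among them.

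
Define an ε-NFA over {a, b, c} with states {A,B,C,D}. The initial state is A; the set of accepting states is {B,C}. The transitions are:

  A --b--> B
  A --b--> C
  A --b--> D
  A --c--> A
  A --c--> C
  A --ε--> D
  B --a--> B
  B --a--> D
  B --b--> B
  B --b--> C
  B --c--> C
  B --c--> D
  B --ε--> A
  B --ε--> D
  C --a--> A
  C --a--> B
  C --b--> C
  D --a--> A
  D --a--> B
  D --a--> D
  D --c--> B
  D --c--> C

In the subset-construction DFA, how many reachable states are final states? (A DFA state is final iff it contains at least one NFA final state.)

2

Start state of the DFA: {A,D} (ε-closure of the NFA start).
{A,D} --a--> {A,B,D}  [new]
{A,D} --b--> {A,B,C,D}  [new]
{A,D} --c--> {A,B,C,D}  [seen]
{A,B,D} --a--> {A,B,D}  [seen]
{A,B,D} --b--> {A,B,C,D}  [seen]
{A,B,D} --c--> {A,B,C,D}  [seen]
{A,B,C,D} --a--> {A,B,D}  [seen]
{A,B,C,D} --b--> {A,B,C,D}  [seen]
{A,B,C,D} --c--> {A,B,C,D}  [seen]
Reachable DFA states: {A,D}, {A,B,D}, {A,B,C,D}.
Accepting DFA states (contain an NFA accepting state): {A,B,D}, {A,B,C,D}.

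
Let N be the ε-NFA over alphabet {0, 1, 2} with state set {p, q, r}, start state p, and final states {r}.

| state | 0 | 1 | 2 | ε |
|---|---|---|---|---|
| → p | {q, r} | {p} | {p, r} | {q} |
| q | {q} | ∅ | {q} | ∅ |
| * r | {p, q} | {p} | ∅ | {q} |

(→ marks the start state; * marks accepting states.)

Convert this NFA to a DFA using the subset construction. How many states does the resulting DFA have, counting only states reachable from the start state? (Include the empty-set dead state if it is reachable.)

Start state of the DFA: {p, q} (ε-closure of the NFA start).
{p, q} --0--> {q, r}  [new]
{p, q} --1--> {p, q}  [seen]
{p, q} --2--> {p, q, r}  [new]
{q, r} --0--> {p, q}  [seen]
{q, r} --1--> {p, q}  [seen]
{q, r} --2--> {q}  [new]
{p, q, r} --0--> {p, q, r}  [seen]
{p, q, r} --1--> {p, q}  [seen]
{p, q, r} --2--> {p, q, r}  [seen]
{q} --0--> {q}  [seen]
{q} --1--> ∅  [new]
{q} --2--> {q}  [seen]
∅ --0--> ∅  [seen]
∅ --1--> ∅  [seen]
∅ --2--> ∅  [seen]
Reachable DFA states: {p, q}, {q, r}, {p, q, r}, {q}, ∅.

5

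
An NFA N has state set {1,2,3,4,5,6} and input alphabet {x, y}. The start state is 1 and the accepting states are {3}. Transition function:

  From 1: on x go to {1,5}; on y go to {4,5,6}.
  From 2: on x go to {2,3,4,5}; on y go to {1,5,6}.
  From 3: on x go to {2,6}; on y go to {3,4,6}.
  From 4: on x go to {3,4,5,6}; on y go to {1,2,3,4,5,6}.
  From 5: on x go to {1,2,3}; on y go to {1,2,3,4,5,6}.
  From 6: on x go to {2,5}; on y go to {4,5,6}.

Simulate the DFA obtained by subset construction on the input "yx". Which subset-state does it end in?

{1,2,3,4,5,6}

Start: {1}.
δ(1,y) = {4,5,6}.
Union: {4,5,6}.
After y: {4,5,6}.
δ(4,x) = {3,4,5,6}; δ(5,x) = {1,2,3}; δ(6,x) = {2,5}.
Union: {1,2,3,4,5,6}.
After x: {1,2,3,4,5,6}.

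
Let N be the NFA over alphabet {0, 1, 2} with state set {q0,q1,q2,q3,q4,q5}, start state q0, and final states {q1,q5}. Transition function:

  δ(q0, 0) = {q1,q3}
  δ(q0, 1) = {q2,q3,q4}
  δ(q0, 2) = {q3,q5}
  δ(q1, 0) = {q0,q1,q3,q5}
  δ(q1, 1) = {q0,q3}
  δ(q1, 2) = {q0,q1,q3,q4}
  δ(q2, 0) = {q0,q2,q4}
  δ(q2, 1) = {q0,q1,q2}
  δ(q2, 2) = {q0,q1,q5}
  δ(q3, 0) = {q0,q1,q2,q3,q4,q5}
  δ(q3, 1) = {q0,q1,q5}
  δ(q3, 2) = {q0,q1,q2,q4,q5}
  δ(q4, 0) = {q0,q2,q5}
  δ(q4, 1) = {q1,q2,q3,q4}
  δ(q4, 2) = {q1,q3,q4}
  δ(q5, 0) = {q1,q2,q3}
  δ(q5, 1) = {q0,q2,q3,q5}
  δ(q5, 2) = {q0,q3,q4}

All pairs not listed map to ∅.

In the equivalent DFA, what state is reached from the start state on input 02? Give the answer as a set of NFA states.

Start: {q0}.
δ(q0,0) = {q1,q3}.
Union: {q1,q3}.
After 0: {q1,q3}.
δ(q1,2) = {q0,q1,q3,q4}; δ(q3,2) = {q0,q1,q2,q4,q5}.
Union: {q0,q1,q2,q3,q4,q5}.
After 2: {q0,q1,q2,q3,q4,q5}.

{q0,q1,q2,q3,q4,q5}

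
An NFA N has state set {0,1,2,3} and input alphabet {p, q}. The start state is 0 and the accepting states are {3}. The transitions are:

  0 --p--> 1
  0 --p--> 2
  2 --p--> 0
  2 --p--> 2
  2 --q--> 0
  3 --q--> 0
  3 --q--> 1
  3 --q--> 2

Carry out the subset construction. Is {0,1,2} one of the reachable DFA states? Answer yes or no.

Start state of the DFA: {0}.
{0} --p--> {1,2}  [new]
{0} --q--> ∅  [new]
{1,2} --p--> {0,2}  [new]
{1,2} --q--> {0}  [seen]
∅ --p--> ∅  [seen]
∅ --q--> ∅  [seen]
{0,2} --p--> {0,1,2}  [new]
{0,2} --q--> {0}  [seen]
{0,1,2} --p--> {0,1,2}  [seen]
{0,1,2} --q--> {0}  [seen]
Reachable DFA states: {0}, {1,2}, ∅, {0,2}, {0,1,2}.
{0,1,2} is among them.

yes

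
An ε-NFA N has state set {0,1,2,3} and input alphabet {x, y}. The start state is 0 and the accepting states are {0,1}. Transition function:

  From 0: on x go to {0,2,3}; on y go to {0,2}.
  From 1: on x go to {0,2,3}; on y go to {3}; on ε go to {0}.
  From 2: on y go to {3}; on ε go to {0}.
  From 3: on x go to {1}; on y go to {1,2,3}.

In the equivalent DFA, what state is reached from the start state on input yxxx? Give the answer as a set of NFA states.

Start: {0}.
δ(0,y) = {0,2}.
Union: {0,2}.
After y: {0,2}.
δ(0,x) = {0,2,3}; δ(2,x) = ∅.
Union: {0,2,3}.
After x: {0,2,3}.
δ(0,x) = {0,2,3}; δ(2,x) = ∅; δ(3,x) = {1}.
Union: {0,1,2,3}.
After x: {0,1,2,3}.
δ(0,x) = {0,2,3}; δ(1,x) = {0,2,3}; δ(2,x) = ∅; δ(3,x) = {1}.
Union: {0,1,2,3}.
After x: {0,1,2,3}.

{0,1,2,3}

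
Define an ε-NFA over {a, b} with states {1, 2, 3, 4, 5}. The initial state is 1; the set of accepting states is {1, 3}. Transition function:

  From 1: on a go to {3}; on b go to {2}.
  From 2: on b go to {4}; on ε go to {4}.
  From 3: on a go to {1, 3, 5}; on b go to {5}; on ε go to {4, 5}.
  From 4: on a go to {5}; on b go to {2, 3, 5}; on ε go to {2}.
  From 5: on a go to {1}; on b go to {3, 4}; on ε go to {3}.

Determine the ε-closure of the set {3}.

{2, 3, 4, 5}

Begin with {3}.
3 →ε {4, 5}; add 4, 5.
4 →ε {2}; add 2.
ε-closure = {2, 3, 4, 5}.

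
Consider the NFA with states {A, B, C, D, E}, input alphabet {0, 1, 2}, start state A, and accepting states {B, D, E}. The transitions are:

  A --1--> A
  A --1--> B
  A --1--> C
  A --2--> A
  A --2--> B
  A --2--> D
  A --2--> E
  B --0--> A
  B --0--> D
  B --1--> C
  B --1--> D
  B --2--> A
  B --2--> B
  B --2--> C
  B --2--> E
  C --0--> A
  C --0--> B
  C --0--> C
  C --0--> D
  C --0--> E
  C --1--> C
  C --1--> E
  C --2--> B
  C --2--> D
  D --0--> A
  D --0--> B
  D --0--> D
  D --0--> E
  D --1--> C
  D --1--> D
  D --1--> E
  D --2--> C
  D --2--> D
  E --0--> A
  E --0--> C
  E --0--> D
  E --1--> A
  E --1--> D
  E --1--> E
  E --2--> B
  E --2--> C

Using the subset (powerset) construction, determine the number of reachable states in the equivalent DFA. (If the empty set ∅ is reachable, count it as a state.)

Start state of the DFA: {A}.
{A} --0--> ∅  [new]
{A} --1--> {A, B, C}  [new]
{A} --2--> {A, B, D, E}  [new]
∅ --0--> ∅  [seen]
∅ --1--> ∅  [seen]
∅ --2--> ∅  [seen]
{A, B, C} --0--> {A, B, C, D, E}  [new]
{A, B, C} --1--> {A, B, C, D, E}  [seen]
{A, B, C} --2--> {A, B, C, D, E}  [seen]
{A, B, D, E} --0--> {A, B, C, D, E}  [seen]
{A, B, D, E} --1--> {A, B, C, D, E}  [seen]
{A, B, D, E} --2--> {A, B, C, D, E}  [seen]
{A, B, C, D, E} --0--> {A, B, C, D, E}  [seen]
{A, B, C, D, E} --1--> {A, B, C, D, E}  [seen]
{A, B, C, D, E} --2--> {A, B, C, D, E}  [seen]
Reachable DFA states: {A}, ∅, {A, B, C}, {A, B, D, E}, {A, B, C, D, E}.

5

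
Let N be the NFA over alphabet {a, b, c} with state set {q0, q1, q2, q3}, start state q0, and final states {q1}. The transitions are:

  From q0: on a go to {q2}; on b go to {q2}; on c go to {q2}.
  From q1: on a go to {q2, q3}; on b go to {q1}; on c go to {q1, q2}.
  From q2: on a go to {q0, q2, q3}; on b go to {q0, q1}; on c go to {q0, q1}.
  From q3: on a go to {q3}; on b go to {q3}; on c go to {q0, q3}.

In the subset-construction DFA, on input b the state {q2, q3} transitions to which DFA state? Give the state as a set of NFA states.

δ(q2,b) = {q0, q1}; δ(q3,b) = {q3}.
Union: {q0, q1, q3}.

{q0, q1, q3}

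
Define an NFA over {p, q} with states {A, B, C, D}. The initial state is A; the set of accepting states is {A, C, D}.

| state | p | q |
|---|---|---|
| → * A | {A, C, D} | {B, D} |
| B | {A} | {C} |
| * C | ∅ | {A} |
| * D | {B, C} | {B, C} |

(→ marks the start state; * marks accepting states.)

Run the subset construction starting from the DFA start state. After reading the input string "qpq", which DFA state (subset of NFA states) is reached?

Start: {A}.
δ(A,q) = {B, D}.
Union: {B, D}.
After q: {B, D}.
δ(B,p) = {A}; δ(D,p) = {B, C}.
Union: {A, B, C}.
After p: {A, B, C}.
δ(A,q) = {B, D}; δ(B,q) = {C}; δ(C,q) = {A}.
Union: {A, B, C, D}.
After q: {A, B, C, D}.

{A, B, C, D}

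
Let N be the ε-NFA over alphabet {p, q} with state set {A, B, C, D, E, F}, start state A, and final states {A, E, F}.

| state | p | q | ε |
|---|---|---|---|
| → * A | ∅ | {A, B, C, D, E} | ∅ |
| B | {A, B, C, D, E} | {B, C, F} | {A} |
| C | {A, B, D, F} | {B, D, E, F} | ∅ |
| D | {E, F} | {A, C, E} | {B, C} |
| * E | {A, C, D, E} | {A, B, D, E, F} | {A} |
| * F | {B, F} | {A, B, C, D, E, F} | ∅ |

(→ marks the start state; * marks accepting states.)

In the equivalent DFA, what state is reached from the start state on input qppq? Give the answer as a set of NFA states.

Start: {A}.
δ(A,q) = {A, B, C, D, E}.
Union: {A, B, C, D, E}.
After q: {A, B, C, D, E}.
δ(A,p) = ∅; δ(B,p) = {A, B, C, D, E}; δ(C,p) = {A, B, D, F}; δ(D,p) = {E, F}; δ(E,p) = {A, C, D, E}.
Union: {A, B, C, D, E, F}.
After p: {A, B, C, D, E, F}.
δ(A,p) = ∅; δ(B,p) = {A, B, C, D, E}; δ(C,p) = {A, B, D, F}; δ(D,p) = {E, F}; δ(E,p) = {A, C, D, E}; δ(F,p) = {B, F}.
Union: {A, B, C, D, E, F}.
After p: {A, B, C, D, E, F}.
δ(A,q) = {A, B, C, D, E}; δ(B,q) = {B, C, F}; δ(C,q) = {B, D, E, F}; δ(D,q) = {A, C, E}; δ(E,q) = {A, B, D, E, F}; δ(F,q) = {A, B, C, D, E, F}.
Union: {A, B, C, D, E, F}.
After q: {A, B, C, D, E, F}.

{A, B, C, D, E, F}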